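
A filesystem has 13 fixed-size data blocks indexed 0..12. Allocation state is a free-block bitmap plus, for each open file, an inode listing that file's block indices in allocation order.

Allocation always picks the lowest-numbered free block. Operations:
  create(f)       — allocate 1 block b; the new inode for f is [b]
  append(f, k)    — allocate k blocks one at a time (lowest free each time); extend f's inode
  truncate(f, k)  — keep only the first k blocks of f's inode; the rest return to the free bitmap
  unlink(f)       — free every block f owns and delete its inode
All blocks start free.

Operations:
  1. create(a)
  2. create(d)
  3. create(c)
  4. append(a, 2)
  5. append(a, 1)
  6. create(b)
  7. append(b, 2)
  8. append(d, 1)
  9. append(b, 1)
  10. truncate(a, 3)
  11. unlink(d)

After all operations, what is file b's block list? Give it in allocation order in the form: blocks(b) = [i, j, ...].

blocks(b) = [6, 7, 8, 10]

after create(a) → a:[0]  free=[F............]
after create(d) → a:[0], d:[1]  free=[FF...........]
after create(c) → a:[0], c:[2], d:[1]  free=[FFF..........]
after append(a, 2) → a:[0, 3, 4], c:[2], d:[1]  free=[FFFFF........]
after append(a, 1) → a:[0, 3, 4, 5], c:[2], d:[1]  free=[FFFFFF.......]
after create(b) → a:[0, 3, 4, 5], b:[6], c:[2], d:[1]  free=[FFFFFFF......]
after append(b, 2) → a:[0, 3, 4, 5], b:[6, 7, 8], c:[2], d:[1]  free=[FFFFFFFFF....]
after append(d, 1) → a:[0, 3, 4, 5], b:[6, 7, 8], c:[2], d:[1, 9]  free=[FFFFFFFFFF...]
after append(b, 1) → a:[0, 3, 4, 5], b:[6, 7, 8, 10], c:[2], d:[1, 9]  free=[FFFFFFFFFFF..]
after truncate(a, 3) → a:[0, 3, 4], b:[6, 7, 8, 10], c:[2], d:[1, 9]  free=[FFFFF.FFFFF..]
after unlink(d) → a:[0, 3, 4], b:[6, 7, 8, 10], c:[2]  free=[F.FFF.FFF.F..]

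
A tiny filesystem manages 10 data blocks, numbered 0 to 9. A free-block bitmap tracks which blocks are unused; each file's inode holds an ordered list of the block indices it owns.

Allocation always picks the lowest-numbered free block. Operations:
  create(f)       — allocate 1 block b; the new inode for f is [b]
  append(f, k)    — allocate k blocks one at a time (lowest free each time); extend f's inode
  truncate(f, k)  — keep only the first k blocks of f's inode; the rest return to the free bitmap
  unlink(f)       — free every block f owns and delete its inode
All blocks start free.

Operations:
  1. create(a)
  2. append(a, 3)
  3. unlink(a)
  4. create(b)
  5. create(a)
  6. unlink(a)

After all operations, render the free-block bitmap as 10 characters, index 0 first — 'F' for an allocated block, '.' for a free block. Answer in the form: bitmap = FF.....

  1. create(a)  ⇒  F.........  {a→[0]}
  2. append(a, 3)  ⇒  FFFF......  {a→[0, 1, 2, 3]}
  3. unlink(a)  ⇒  ..........  {}
  4. create(b)  ⇒  F.........  {b→[0]}
  5. create(a)  ⇒  FF........  {a→[1]; b→[0]}
  6. unlink(a)  ⇒  F.........  {b→[0]}

bitmap = F.........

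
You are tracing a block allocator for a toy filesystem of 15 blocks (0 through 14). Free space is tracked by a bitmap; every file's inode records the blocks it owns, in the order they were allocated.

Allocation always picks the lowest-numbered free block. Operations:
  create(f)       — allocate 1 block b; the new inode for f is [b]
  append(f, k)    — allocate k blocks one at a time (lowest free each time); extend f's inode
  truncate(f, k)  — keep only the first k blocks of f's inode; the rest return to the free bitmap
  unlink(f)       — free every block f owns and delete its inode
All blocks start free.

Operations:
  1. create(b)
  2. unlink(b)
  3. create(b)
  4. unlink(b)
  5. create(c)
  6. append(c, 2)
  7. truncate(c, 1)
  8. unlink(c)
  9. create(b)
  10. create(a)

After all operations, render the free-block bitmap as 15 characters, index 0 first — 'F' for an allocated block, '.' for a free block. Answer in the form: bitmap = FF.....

bitmap = FF.............

  1. create(b)  ⇒  F..............  {b→[0]}
  2. unlink(b)  ⇒  ...............  {}
  3. create(b)  ⇒  F..............  {b→[0]}
  4. unlink(b)  ⇒  ...............  {}
  5. create(c)  ⇒  F..............  {c→[0]}
  6. append(c, 2)  ⇒  FFF............  {c→[0, 1, 2]}
  7. truncate(c, 1)  ⇒  F..............  {c→[0]}
  8. unlink(c)  ⇒  ...............  {}
  9. create(b)  ⇒  F..............  {b→[0]}
  10. create(a)  ⇒  FF.............  {a→[1]; b→[0]}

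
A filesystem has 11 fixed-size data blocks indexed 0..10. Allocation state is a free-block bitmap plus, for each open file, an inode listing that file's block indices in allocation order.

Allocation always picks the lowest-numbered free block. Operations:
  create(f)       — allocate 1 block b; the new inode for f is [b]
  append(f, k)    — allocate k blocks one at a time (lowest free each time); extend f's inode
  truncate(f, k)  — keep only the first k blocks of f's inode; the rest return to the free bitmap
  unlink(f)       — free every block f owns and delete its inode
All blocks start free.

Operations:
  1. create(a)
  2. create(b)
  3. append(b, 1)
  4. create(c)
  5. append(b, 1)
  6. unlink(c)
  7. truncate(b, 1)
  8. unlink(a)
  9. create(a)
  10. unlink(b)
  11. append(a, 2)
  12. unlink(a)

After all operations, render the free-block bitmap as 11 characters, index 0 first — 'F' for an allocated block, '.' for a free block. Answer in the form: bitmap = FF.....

bitmap = ...........

create(a): bitmap=F.......... | a=[0]
create(b): bitmap=FF......... | a=[0] b=[1]
append(b, 1): bitmap=FFF........ | a=[0] b=[1, 2]
create(c): bitmap=FFFF....... | a=[0] b=[1, 2] c=[3]
append(b, 1): bitmap=FFFFF...... | a=[0] b=[1, 2, 4] c=[3]
unlink(c): bitmap=FFF.F...... | a=[0] b=[1, 2, 4]
truncate(b, 1): bitmap=FF......... | a=[0] b=[1]
unlink(a): bitmap=.F......... | b=[1]
create(a): bitmap=FF......... | a=[0] b=[1]
unlink(b): bitmap=F.......... | a=[0]
append(a, 2): bitmap=FFF........ | a=[0, 1, 2]
unlink(a): bitmap=........... | 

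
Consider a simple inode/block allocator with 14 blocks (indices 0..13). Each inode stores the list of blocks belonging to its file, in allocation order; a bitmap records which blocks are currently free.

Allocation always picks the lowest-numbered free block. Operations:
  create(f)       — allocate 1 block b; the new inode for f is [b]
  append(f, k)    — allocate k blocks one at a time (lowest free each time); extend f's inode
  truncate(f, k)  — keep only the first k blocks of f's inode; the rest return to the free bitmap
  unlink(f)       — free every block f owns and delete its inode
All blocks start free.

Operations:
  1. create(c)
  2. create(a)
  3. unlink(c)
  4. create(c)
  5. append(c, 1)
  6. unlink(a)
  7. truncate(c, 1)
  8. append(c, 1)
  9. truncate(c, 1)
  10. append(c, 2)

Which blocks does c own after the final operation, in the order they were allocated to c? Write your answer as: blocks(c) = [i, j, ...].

blocks(c) = [0, 1, 2]

after create(c) → c:[0]  free=[F.............]
after create(a) → a:[1], c:[0]  free=[FF............]
after unlink(c) → a:[1]  free=[.F............]
after create(c) → a:[1], c:[0]  free=[FF............]
after append(c, 1) → a:[1], c:[0, 2]  free=[FFF...........]
after unlink(a) → c:[0, 2]  free=[F.F...........]
after truncate(c, 1) → c:[0]  free=[F.............]
after append(c, 1) → c:[0, 1]  free=[FF............]
after truncate(c, 1) → c:[0]  free=[F.............]
after append(c, 2) → c:[0, 1, 2]  free=[FFF...........]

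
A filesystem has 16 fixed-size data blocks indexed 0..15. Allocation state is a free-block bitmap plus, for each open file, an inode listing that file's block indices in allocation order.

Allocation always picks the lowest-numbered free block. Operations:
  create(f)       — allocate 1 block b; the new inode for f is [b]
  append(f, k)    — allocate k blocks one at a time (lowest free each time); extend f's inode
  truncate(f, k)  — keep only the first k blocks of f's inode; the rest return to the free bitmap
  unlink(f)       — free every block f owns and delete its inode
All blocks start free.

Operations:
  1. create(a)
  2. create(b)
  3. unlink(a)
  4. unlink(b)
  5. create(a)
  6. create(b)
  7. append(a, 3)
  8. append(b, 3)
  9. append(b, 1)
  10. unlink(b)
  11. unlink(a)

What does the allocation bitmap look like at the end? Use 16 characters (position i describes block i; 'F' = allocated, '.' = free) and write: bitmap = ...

  1. create(a)  ⇒  F...............  {a→[0]}
  2. create(b)  ⇒  FF..............  {a→[0]; b→[1]}
  3. unlink(a)  ⇒  .F..............  {b→[1]}
  4. unlink(b)  ⇒  ................  {}
  5. create(a)  ⇒  F...............  {a→[0]}
  6. create(b)  ⇒  FF..............  {a→[0]; b→[1]}
  7. append(a, 3)  ⇒  FFFFF...........  {a→[0, 2, 3, 4]; b→[1]}
  8. append(b, 3)  ⇒  FFFFFFFF........  {a→[0, 2, 3, 4]; b→[1, 5, 6, 7]}
  9. append(b, 1)  ⇒  FFFFFFFFF.......  {a→[0, 2, 3, 4]; b→[1, 5, 6, 7, 8]}
  10. unlink(b)  ⇒  F.FFF...........  {a→[0, 2, 3, 4]}
  11. unlink(a)  ⇒  ................  {}

bitmap = ................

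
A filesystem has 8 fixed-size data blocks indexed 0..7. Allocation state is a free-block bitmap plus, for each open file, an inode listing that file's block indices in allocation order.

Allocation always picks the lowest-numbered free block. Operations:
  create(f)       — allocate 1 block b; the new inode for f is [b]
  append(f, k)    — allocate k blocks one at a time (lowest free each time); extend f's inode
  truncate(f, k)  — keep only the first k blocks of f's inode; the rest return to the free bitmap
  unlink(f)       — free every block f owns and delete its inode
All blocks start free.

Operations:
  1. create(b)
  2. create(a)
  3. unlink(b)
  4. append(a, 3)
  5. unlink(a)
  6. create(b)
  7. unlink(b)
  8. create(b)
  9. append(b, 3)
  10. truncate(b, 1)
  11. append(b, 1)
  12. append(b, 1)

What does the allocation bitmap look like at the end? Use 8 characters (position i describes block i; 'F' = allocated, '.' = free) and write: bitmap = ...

bitmap = FFF.....

[1] create(b) — b=0 (map F.......)
[2] create(a) — a=1 b=0 (map FF......)
[3] unlink(b) — a=1 (map .F......)
[4] append(a, 3) — a=1,0,2,3 (map FFFF....)
[5] unlink(a) —  (map ........)
[6] create(b) — b=0 (map F.......)
[7] unlink(b) —  (map ........)
[8] create(b) — b=0 (map F.......)
[9] append(b, 3) — b=0,1,2,3 (map FFFF....)
[10] truncate(b, 1) — b=0 (map F.......)
[11] append(b, 1) — b=0,1 (map FF......)
[12] append(b, 1) — b=0,1,2 (map FFF.....)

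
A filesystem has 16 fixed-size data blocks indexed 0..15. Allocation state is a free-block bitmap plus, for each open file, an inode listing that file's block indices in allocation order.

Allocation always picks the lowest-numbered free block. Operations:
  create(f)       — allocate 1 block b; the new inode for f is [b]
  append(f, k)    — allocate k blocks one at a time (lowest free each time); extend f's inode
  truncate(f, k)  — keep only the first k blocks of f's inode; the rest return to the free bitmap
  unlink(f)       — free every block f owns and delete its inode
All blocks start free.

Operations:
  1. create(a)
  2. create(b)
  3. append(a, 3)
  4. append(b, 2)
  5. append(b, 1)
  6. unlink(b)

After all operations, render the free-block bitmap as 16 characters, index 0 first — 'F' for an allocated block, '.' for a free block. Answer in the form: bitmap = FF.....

[1] create(a) — a=0 (map F...............)
[2] create(b) — a=0 b=1 (map FF..............)
[3] append(a, 3) — a=0,2,3,4 b=1 (map FFFFF...........)
[4] append(b, 2) — a=0,2,3,4 b=1,5,6 (map FFFFFFF.........)
[5] append(b, 1) — a=0,2,3,4 b=1,5,6,7 (map FFFFFFFF........)
[6] unlink(b) — a=0,2,3,4 (map F.FFF...........)

bitmap = F.FFF...........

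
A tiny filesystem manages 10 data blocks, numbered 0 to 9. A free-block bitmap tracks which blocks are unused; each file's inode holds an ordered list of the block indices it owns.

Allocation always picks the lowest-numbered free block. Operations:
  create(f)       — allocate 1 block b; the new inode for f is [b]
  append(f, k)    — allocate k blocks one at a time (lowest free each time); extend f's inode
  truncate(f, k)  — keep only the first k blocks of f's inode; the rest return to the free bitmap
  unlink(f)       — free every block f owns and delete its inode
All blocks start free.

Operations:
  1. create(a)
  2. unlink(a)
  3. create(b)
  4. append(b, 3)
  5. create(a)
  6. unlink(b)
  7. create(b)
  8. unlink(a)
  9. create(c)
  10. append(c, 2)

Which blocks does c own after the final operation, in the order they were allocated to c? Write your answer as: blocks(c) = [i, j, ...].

blocks(c) = [1, 2, 3]

  1. create(a)  ⇒  F.........  {a→[0]}
  2. unlink(a)  ⇒  ..........  {}
  3. create(b)  ⇒  F.........  {b→[0]}
  4. append(b, 3)  ⇒  FFFF......  {b→[0, 1, 2, 3]}
  5. create(a)  ⇒  FFFFF.....  {a→[4]; b→[0, 1, 2, 3]}
  6. unlink(b)  ⇒  ....F.....  {a→[4]}
  7. create(b)  ⇒  F...F.....  {a→[4]; b→[0]}
  8. unlink(a)  ⇒  F.........  {b→[0]}
  9. create(c)  ⇒  FF........  {b→[0]; c→[1]}
  10. append(c, 2)  ⇒  FFFF......  {b→[0]; c→[1, 2, 3]}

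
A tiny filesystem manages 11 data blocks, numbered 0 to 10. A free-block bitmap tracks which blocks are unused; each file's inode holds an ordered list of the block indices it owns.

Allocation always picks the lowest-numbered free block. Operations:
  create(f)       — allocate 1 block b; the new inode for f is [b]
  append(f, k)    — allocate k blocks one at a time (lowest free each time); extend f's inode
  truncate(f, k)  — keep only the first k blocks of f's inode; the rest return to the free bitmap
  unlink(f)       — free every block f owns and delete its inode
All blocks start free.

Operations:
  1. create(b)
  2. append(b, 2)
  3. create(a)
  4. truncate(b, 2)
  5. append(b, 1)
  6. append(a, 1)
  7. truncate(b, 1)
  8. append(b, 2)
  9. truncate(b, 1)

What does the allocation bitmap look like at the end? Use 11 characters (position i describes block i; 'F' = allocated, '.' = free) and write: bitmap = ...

create(b): bitmap=F.......... | b=[0]
append(b, 2): bitmap=FFF........ | b=[0, 1, 2]
create(a): bitmap=FFFF....... | a=[3] b=[0, 1, 2]
truncate(b, 2): bitmap=FF.F....... | a=[3] b=[0, 1]
append(b, 1): bitmap=FFFF....... | a=[3] b=[0, 1, 2]
append(a, 1): bitmap=FFFFF...... | a=[3, 4] b=[0, 1, 2]
truncate(b, 1): bitmap=F..FF...... | a=[3, 4] b=[0]
append(b, 2): bitmap=FFFFF...... | a=[3, 4] b=[0, 1, 2]
truncate(b, 1): bitmap=F..FF...... | a=[3, 4] b=[0]

bitmap = F..FF......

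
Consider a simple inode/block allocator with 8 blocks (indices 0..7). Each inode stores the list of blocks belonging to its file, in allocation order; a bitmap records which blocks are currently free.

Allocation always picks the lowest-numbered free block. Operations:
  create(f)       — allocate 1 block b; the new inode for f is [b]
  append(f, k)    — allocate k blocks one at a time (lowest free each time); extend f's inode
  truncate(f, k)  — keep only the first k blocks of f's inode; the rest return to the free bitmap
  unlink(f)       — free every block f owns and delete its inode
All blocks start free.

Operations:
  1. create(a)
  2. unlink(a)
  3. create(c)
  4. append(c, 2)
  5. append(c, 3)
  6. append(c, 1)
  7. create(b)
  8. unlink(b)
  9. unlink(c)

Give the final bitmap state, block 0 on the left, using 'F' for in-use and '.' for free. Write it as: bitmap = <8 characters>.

[1] create(a) — a=0 (map F.......)
[2] unlink(a) —  (map ........)
[3] create(c) — c=0 (map F.......)
[4] append(c, 2) — c=0,1,2 (map FFF.....)
[5] append(c, 3) — c=0,1,2,3,4,5 (map FFFFFF..)
[6] append(c, 1) — c=0,1,2,3,4,5,6 (map FFFFFFF.)
[7] create(b) — b=7 c=0,1,2,3,4,5,6 (map FFFFFFFF)
[8] unlink(b) — c=0,1,2,3,4,5,6 (map FFFFFFF.)
[9] unlink(c) —  (map ........)

bitmap = ........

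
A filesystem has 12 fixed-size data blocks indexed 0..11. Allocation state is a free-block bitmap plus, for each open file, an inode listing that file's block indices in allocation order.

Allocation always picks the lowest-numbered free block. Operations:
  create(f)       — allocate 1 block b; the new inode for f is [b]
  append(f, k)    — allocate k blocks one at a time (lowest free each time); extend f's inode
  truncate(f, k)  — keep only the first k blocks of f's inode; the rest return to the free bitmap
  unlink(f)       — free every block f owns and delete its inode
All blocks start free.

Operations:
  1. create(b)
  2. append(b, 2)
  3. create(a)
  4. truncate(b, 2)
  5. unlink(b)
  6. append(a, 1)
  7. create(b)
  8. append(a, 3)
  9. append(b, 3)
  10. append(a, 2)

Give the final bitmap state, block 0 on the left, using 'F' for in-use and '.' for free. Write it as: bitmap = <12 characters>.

[1] create(b) — b=0 (map F...........)
[2] append(b, 2) — b=0,1,2 (map FFF.........)
[3] create(a) — a=3 b=0,1,2 (map FFFF........)
[4] truncate(b, 2) — a=3 b=0,1 (map FF.F........)
[5] unlink(b) — a=3 (map ...F........)
[6] append(a, 1) — a=3,0 (map F..F........)
[7] create(b) — a=3,0 b=1 (map FF.F........)
[8] append(a, 3) — a=3,0,2,4,5 b=1 (map FFFFFF......)
[9] append(b, 3) — a=3,0,2,4,5 b=1,6,7,8 (map FFFFFFFFF...)
[10] append(a, 2) — a=3,0,2,4,5,9,10 b=1,6,7,8 (map FFFFFFFFFFF.)

bitmap = FFFFFFFFFFF.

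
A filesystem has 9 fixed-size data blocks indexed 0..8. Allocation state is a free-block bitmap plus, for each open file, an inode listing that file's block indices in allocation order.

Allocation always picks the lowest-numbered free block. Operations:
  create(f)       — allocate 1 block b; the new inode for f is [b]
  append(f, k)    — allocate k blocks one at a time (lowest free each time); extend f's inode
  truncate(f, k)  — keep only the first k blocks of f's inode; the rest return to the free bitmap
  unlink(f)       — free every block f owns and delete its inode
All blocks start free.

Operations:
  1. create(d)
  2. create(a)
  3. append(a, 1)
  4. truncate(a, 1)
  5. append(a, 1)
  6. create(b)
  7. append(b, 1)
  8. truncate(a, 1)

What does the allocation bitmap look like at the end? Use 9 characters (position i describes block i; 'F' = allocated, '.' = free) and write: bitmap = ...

  1. create(d)  ⇒  F........  {d→[0]}
  2. create(a)  ⇒  FF.......  {a→[1]; d→[0]}
  3. append(a, 1)  ⇒  FFF......  {a→[1, 2]; d→[0]}
  4. truncate(a, 1)  ⇒  FF.......  {a→[1]; d→[0]}
  5. append(a, 1)  ⇒  FFF......  {a→[1, 2]; d→[0]}
  6. create(b)  ⇒  FFFF.....  {a→[1, 2]; b→[3]; d→[0]}
  7. append(b, 1)  ⇒  FFFFF....  {a→[1, 2]; b→[3, 4]; d→[0]}
  8. truncate(a, 1)  ⇒  FF.FF....  {a→[1]; b→[3, 4]; d→[0]}

bitmap = FF.FF....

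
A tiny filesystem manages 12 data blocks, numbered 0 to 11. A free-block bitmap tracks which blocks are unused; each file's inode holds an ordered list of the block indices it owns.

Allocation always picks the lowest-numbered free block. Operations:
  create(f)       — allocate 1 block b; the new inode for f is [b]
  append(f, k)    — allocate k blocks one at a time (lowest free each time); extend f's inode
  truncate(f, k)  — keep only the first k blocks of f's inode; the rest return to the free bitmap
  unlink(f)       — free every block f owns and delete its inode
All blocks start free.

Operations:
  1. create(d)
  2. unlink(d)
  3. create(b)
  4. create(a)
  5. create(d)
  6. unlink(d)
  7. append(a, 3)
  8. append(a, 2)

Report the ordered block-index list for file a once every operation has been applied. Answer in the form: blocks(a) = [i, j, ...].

blocks(a) = [1, 2, 3, 4, 5, 6]

create(d): bitmap=F........... | d=[0]
unlink(d): bitmap=............ | 
create(b): bitmap=F........... | b=[0]
create(a): bitmap=FF.......... | a=[1] b=[0]
create(d): bitmap=FFF......... | a=[1] b=[0] d=[2]
unlink(d): bitmap=FF.......... | a=[1] b=[0]
append(a, 3): bitmap=FFFFF....... | a=[1, 2, 3, 4] b=[0]
append(a, 2): bitmap=FFFFFFF..... | a=[1, 2, 3, 4, 5, 6] b=[0]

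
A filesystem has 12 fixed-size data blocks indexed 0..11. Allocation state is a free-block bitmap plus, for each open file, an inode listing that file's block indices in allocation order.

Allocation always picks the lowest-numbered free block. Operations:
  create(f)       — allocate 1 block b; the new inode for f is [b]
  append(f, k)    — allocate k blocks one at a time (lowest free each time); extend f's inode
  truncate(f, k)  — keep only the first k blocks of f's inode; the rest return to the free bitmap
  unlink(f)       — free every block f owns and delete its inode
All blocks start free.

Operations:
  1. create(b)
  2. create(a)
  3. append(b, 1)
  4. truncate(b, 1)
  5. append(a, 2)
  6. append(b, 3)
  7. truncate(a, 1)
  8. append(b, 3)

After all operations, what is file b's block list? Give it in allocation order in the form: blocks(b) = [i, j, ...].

after create(b) → b:[0]  free=[F...........]
after create(a) → a:[1], b:[0]  free=[FF..........]
after append(b, 1) → a:[1], b:[0, 2]  free=[FFF.........]
after truncate(b, 1) → a:[1], b:[0]  free=[FF..........]
after append(a, 2) → a:[1, 2, 3], b:[0]  free=[FFFF........]
after append(b, 3) → a:[1, 2, 3], b:[0, 4, 5, 6]  free=[FFFFFFF.....]
after truncate(a, 1) → a:[1], b:[0, 4, 5, 6]  free=[FF..FFF.....]
after append(b, 3) → a:[1], b:[0, 4, 5, 6, 2, 3, 7]  free=[FFFFFFFF....]

blocks(b) = [0, 4, 5, 6, 2, 3, 7]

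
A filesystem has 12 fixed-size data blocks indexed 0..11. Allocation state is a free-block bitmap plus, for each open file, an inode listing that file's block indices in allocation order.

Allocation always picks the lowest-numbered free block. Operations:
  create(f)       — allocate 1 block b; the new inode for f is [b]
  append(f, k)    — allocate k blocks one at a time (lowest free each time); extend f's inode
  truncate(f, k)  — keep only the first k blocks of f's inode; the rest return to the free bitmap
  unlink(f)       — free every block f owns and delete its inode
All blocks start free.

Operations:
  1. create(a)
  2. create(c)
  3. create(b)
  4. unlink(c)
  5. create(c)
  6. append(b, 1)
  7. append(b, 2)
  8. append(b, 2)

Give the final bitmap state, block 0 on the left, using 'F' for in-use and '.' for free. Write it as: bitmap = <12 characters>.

bitmap = FFFFFFFF....

  1. create(a)  ⇒  F...........  {a→[0]}
  2. create(c)  ⇒  FF..........  {a→[0]; c→[1]}
  3. create(b)  ⇒  FFF.........  {a→[0]; b→[2]; c→[1]}
  4. unlink(c)  ⇒  F.F.........  {a→[0]; b→[2]}
  5. create(c)  ⇒  FFF.........  {a→[0]; b→[2]; c→[1]}
  6. append(b, 1)  ⇒  FFFF........  {a→[0]; b→[2, 3]; c→[1]}
  7. append(b, 2)  ⇒  FFFFFF......  {a→[0]; b→[2, 3, 4, 5]; c→[1]}
  8. append(b, 2)  ⇒  FFFFFFFF....  {a→[0]; b→[2, 3, 4, 5, 6, 7]; c→[1]}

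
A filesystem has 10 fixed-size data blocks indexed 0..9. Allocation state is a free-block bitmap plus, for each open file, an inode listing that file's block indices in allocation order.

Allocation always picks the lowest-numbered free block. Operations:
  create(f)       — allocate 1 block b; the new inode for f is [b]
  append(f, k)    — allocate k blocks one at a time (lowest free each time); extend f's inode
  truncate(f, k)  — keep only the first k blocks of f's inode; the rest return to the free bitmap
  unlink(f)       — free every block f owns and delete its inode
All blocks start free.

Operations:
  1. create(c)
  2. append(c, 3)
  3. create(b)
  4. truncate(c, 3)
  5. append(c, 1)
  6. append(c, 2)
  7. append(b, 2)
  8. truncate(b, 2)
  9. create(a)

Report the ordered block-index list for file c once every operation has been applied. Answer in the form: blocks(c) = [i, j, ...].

  1. create(c)  ⇒  F.........  {c→[0]}
  2. append(c, 3)  ⇒  FFFF......  {c→[0, 1, 2, 3]}
  3. create(b)  ⇒  FFFFF.....  {b→[4]; c→[0, 1, 2, 3]}
  4. truncate(c, 3)  ⇒  FFF.F.....  {b→[4]; c→[0, 1, 2]}
  5. append(c, 1)  ⇒  FFFFF.....  {b→[4]; c→[0, 1, 2, 3]}
  6. append(c, 2)  ⇒  FFFFFFF...  {b→[4]; c→[0, 1, 2, 3, 5, 6]}
  7. append(b, 2)  ⇒  FFFFFFFFF.  {b→[4, 7, 8]; c→[0, 1, 2, 3, 5, 6]}
  8. truncate(b, 2)  ⇒  FFFFFFFF..  {b→[4, 7]; c→[0, 1, 2, 3, 5, 6]}
  9. create(a)  ⇒  FFFFFFFFF.  {a→[8]; b→[4, 7]; c→[0, 1, 2, 3, 5, 6]}

blocks(c) = [0, 1, 2, 3, 5, 6]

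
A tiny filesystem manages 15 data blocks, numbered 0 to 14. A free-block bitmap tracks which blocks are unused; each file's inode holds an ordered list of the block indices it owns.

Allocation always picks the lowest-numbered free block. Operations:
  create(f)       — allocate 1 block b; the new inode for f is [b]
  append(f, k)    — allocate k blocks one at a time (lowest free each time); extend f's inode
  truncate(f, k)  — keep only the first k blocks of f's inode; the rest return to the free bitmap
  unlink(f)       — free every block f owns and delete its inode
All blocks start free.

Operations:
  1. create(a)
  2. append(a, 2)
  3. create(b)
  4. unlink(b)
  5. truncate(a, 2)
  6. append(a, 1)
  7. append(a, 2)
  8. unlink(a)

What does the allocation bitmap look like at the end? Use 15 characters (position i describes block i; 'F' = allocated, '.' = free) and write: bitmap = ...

after create(a) → a:[0]  free=[F..............]
after append(a, 2) → a:[0, 1, 2]  free=[FFF............]
after create(b) → a:[0, 1, 2], b:[3]  free=[FFFF...........]
after unlink(b) → a:[0, 1, 2]  free=[FFF............]
after truncate(a, 2) → a:[0, 1]  free=[FF.............]
after append(a, 1) → a:[0, 1, 2]  free=[FFF............]
after append(a, 2) → a:[0, 1, 2, 3, 4]  free=[FFFFF..........]
after unlink(a) →   free=[...............]

bitmap = ...............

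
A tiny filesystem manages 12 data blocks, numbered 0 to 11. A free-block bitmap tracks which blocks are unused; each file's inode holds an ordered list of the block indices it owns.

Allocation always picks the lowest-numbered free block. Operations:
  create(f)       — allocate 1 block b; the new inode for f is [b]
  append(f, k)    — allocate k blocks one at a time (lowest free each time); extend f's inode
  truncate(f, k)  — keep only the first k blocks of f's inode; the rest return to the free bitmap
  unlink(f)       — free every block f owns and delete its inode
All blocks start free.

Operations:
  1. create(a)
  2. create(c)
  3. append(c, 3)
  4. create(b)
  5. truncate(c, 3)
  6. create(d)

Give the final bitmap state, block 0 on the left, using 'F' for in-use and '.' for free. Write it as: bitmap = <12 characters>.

[1] create(a) — a=0 (map F...........)
[2] create(c) — a=0 c=1 (map FF..........)
[3] append(c, 3) — a=0 c=1,2,3,4 (map FFFFF.......)
[4] create(b) — a=0 b=5 c=1,2,3,4 (map FFFFFF......)
[5] truncate(c, 3) — a=0 b=5 c=1,2,3 (map FFFF.F......)
[6] create(d) — a=0 b=5 c=1,2,3 d=4 (map FFFFFF......)

bitmap = FFFFFF......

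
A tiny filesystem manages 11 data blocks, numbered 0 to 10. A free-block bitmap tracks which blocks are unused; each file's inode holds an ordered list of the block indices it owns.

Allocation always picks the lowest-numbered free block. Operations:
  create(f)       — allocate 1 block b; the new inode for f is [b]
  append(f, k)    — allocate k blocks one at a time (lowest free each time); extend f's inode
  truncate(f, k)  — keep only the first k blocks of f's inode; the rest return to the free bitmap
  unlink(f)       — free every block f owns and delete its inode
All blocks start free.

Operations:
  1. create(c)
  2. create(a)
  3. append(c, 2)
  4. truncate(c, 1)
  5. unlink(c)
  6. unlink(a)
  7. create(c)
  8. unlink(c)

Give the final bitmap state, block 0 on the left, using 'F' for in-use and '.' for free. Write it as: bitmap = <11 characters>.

  1. create(c)  ⇒  F..........  {c→[0]}
  2. create(a)  ⇒  FF.........  {a→[1]; c→[0]}
  3. append(c, 2)  ⇒  FFFF.......  {a→[1]; c→[0, 2, 3]}
  4. truncate(c, 1)  ⇒  FF.........  {a→[1]; c→[0]}
  5. unlink(c)  ⇒  .F.........  {a→[1]}
  6. unlink(a)  ⇒  ...........  {}
  7. create(c)  ⇒  F..........  {c→[0]}
  8. unlink(c)  ⇒  ...........  {}

bitmap = ...........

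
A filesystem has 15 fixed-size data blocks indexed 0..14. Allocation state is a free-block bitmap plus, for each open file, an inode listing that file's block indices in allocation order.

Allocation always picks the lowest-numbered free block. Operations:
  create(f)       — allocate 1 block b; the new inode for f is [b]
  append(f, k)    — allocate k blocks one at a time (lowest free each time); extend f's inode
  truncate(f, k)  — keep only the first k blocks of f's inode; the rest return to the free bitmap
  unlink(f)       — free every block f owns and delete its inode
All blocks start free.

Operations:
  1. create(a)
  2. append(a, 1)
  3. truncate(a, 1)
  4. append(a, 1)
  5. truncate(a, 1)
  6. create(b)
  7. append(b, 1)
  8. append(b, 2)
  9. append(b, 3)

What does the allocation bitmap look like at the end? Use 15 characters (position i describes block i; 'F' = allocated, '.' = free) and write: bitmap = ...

create(a): bitmap=F.............. | a=[0]
append(a, 1): bitmap=FF............. | a=[0, 1]
truncate(a, 1): bitmap=F.............. | a=[0]
append(a, 1): bitmap=FF............. | a=[0, 1]
truncate(a, 1): bitmap=F.............. | a=[0]
create(b): bitmap=FF............. | a=[0] b=[1]
append(b, 1): bitmap=FFF............ | a=[0] b=[1, 2]
append(b, 2): bitmap=FFFFF.......... | a=[0] b=[1, 2, 3, 4]
append(b, 3): bitmap=FFFFFFFF....... | a=[0] b=[1, 2, 3, 4, 5, 6, 7]

bitmap = FFFFFFFF.......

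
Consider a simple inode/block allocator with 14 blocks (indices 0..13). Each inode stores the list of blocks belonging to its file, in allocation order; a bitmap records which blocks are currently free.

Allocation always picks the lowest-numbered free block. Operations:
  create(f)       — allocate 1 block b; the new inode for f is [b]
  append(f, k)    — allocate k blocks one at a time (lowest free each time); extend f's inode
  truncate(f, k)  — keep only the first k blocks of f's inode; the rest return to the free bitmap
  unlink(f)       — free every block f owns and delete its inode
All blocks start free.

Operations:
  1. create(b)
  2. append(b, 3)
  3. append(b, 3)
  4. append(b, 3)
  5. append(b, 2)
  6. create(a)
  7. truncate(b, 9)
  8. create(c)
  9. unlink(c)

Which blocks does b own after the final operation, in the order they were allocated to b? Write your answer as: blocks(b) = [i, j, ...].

blocks(b) = [0, 1, 2, 3, 4, 5, 6, 7, 8]

  1. create(b)  ⇒  F.............  {b→[0]}
  2. append(b, 3)  ⇒  FFFF..........  {b→[0, 1, 2, 3]}
  3. append(b, 3)  ⇒  FFFFFFF.......  {b→[0, 1, 2, 3, 4, 5, 6]}
  4. append(b, 3)  ⇒  FFFFFFFFFF....  {b→[0, 1, 2, 3, 4, 5, 6, 7, 8, 9]}
  5. append(b, 2)  ⇒  FFFFFFFFFFFF..  {b→[0, 1, 2, 3, 4, 5, 6, 7, 8, 9, 10, 11]}
  6. create(a)  ⇒  FFFFFFFFFFFFF.  {a→[12]; b→[0, 1, 2, 3, 4, 5, 6, 7, 8, 9, 10, 11]}
  7. truncate(b, 9)  ⇒  FFFFFFFFF...F.  {a→[12]; b→[0, 1, 2, 3, 4, 5, 6, 7, 8]}
  8. create(c)  ⇒  FFFFFFFFFF..F.  {a→[12]; b→[0, 1, 2, 3, 4, 5, 6, 7, 8]; c→[9]}
  9. unlink(c)  ⇒  FFFFFFFFF...F.  {a→[12]; b→[0, 1, 2, 3, 4, 5, 6, 7, 8]}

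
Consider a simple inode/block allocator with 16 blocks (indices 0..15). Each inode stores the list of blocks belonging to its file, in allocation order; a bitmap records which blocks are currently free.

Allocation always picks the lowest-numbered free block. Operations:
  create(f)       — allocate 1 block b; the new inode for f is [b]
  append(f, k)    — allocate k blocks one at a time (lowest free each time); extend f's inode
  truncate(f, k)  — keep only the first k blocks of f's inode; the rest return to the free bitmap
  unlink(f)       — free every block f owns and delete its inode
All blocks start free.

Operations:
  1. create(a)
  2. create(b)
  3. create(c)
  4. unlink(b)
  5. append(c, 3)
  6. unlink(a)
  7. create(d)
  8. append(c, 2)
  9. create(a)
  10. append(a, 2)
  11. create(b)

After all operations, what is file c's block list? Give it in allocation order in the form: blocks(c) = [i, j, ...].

blocks(c) = [2, 1, 3, 4, 5, 6]

  1. create(a)  ⇒  F...............  {a→[0]}
  2. create(b)  ⇒  FF..............  {a→[0]; b→[1]}
  3. create(c)  ⇒  FFF.............  {a→[0]; b→[1]; c→[2]}
  4. unlink(b)  ⇒  F.F.............  {a→[0]; c→[2]}
  5. append(c, 3)  ⇒  FFFFF...........  {a→[0]; c→[2, 1, 3, 4]}
  6. unlink(a)  ⇒  .FFFF...........  {c→[2, 1, 3, 4]}
  7. create(d)  ⇒  FFFFF...........  {c→[2, 1, 3, 4]; d→[0]}
  8. append(c, 2)  ⇒  FFFFFFF.........  {c→[2, 1, 3, 4, 5, 6]; d→[0]}
  9. create(a)  ⇒  FFFFFFFF........  {a→[7]; c→[2, 1, 3, 4, 5, 6]; d→[0]}
  10. append(a, 2)  ⇒  FFFFFFFFFF......  {a→[7, 8, 9]; c→[2, 1, 3, 4, 5, 6]; d→[0]}
  11. create(b)  ⇒  FFFFFFFFFFF.....  {a→[7, 8, 9]; b→[10]; c→[2, 1, 3, 4, 5, 6]; d→[0]}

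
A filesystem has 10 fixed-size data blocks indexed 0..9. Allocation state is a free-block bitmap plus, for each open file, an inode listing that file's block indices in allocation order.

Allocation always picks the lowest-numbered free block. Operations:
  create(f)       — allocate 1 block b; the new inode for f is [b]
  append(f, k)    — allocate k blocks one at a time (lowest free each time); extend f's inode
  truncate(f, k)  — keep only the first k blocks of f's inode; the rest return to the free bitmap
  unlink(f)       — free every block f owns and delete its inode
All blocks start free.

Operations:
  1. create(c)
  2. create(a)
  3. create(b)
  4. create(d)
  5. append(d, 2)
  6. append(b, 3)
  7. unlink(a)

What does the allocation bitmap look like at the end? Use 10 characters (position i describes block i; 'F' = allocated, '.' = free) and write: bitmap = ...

bitmap = F.FFFFFFF.

create(c): bitmap=F......... | c=[0]
create(a): bitmap=FF........ | a=[1] c=[0]
create(b): bitmap=FFF....... | a=[1] b=[2] c=[0]
create(d): bitmap=FFFF...... | a=[1] b=[2] c=[0] d=[3]
append(d, 2): bitmap=FFFFFF.... | a=[1] b=[2] c=[0] d=[3, 4, 5]
append(b, 3): bitmap=FFFFFFFFF. | a=[1] b=[2, 6, 7, 8] c=[0] d=[3, 4, 5]
unlink(a): bitmap=F.FFFFFFF. | b=[2, 6, 7, 8] c=[0] d=[3, 4, 5]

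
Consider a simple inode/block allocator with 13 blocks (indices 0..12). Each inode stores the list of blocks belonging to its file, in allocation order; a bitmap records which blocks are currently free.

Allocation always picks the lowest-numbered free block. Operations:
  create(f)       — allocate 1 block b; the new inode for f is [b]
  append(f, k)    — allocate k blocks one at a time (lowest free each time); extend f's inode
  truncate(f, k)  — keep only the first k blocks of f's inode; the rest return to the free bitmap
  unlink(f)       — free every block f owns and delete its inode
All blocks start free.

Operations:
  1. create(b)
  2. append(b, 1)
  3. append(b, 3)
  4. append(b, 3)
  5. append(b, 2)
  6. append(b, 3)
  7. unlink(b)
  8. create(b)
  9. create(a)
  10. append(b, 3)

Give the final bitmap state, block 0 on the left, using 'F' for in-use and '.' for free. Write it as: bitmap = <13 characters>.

bitmap = FFFFF........

  1. create(b)  ⇒  F............  {b→[0]}
  2. append(b, 1)  ⇒  FF...........  {b→[0, 1]}
  3. append(b, 3)  ⇒  FFFFF........  {b→[0, 1, 2, 3, 4]}
  4. append(b, 3)  ⇒  FFFFFFFF.....  {b→[0, 1, 2, 3, 4, 5, 6, 7]}
  5. append(b, 2)  ⇒  FFFFFFFFFF...  {b→[0, 1, 2, 3, 4, 5, 6, 7, 8, 9]}
  6. append(b, 3)  ⇒  FFFFFFFFFFFFF  {b→[0, 1, 2, 3, 4, 5, 6, 7, 8, 9, 10, 11, 12]}
  7. unlink(b)  ⇒  .............  {}
  8. create(b)  ⇒  F............  {b→[0]}
  9. create(a)  ⇒  FF...........  {a→[1]; b→[0]}
  10. append(b, 3)  ⇒  FFFFF........  {a→[1]; b→[0, 2, 3, 4]}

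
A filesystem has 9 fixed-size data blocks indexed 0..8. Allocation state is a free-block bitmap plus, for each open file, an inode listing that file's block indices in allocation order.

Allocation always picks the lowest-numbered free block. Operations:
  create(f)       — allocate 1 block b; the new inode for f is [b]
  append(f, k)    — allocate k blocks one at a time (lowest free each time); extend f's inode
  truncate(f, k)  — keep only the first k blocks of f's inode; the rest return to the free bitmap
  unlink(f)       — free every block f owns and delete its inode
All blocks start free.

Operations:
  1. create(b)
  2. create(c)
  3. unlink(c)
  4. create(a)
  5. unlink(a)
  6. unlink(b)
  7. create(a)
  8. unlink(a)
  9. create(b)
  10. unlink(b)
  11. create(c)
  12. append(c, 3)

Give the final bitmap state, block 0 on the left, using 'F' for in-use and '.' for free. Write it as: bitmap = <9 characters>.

  1. create(b)  ⇒  F........  {b→[0]}
  2. create(c)  ⇒  FF.......  {b→[0]; c→[1]}
  3. unlink(c)  ⇒  F........  {b→[0]}
  4. create(a)  ⇒  FF.......  {a→[1]; b→[0]}
  5. unlink(a)  ⇒  F........  {b→[0]}
  6. unlink(b)  ⇒  .........  {}
  7. create(a)  ⇒  F........  {a→[0]}
  8. unlink(a)  ⇒  .........  {}
  9. create(b)  ⇒  F........  {b→[0]}
  10. unlink(b)  ⇒  .........  {}
  11. create(c)  ⇒  F........  {c→[0]}
  12. append(c, 3)  ⇒  FFFF.....  {c→[0, 1, 2, 3]}

bitmap = FFFF.....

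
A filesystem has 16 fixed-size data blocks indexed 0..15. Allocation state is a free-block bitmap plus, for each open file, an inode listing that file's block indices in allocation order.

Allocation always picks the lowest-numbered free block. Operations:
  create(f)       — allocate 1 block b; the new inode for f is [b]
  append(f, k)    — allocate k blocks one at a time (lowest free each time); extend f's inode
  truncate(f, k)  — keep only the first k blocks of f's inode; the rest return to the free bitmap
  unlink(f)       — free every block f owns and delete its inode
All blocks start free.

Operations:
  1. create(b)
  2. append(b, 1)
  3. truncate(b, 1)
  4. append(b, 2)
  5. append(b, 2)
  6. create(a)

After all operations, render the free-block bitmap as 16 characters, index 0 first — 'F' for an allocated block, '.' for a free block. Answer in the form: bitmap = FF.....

create(b): bitmap=F............... | b=[0]
append(b, 1): bitmap=FF.............. | b=[0, 1]
truncate(b, 1): bitmap=F............... | b=[0]
append(b, 2): bitmap=FFF............. | b=[0, 1, 2]
append(b, 2): bitmap=FFFFF........... | b=[0, 1, 2, 3, 4]
create(a): bitmap=FFFFFF.......... | a=[5] b=[0, 1, 2, 3, 4]

bitmap = FFFFFF..........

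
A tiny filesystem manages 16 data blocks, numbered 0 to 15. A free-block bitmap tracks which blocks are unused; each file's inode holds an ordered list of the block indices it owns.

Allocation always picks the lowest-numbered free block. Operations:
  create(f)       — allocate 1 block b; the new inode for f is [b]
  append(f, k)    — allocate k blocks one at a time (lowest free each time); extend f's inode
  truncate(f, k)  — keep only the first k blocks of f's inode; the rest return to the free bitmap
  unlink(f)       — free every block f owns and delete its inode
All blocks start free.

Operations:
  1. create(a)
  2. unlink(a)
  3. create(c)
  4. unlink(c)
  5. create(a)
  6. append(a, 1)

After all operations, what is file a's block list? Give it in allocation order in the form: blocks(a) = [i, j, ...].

create(a): bitmap=F............... | a=[0]
unlink(a): bitmap=................ | 
create(c): bitmap=F............... | c=[0]
unlink(c): bitmap=................ | 
create(a): bitmap=F............... | a=[0]
append(a, 1): bitmap=FF.............. | a=[0, 1]

blocks(a) = [0, 1]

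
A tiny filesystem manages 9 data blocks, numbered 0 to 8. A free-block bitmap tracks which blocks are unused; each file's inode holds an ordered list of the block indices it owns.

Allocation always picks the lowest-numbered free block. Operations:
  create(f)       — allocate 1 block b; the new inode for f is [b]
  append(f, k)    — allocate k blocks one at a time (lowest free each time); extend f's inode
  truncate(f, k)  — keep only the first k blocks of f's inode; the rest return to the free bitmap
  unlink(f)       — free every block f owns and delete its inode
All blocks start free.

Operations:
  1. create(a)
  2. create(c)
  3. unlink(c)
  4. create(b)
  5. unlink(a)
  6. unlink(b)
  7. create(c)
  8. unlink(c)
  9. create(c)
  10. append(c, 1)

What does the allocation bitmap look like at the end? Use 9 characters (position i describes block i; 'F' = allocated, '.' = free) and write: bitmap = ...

after create(a) → a:[0]  free=[F........]
after create(c) → a:[0], c:[1]  free=[FF.......]
after unlink(c) → a:[0]  free=[F........]
after create(b) → a:[0], b:[1]  free=[FF.......]
after unlink(a) → b:[1]  free=[.F.......]
after unlink(b) →   free=[.........]
after create(c) → c:[0]  free=[F........]
after unlink(c) →   free=[.........]
after create(c) → c:[0]  free=[F........]
after append(c, 1) → c:[0, 1]  free=[FF.......]

bitmap = FF.......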